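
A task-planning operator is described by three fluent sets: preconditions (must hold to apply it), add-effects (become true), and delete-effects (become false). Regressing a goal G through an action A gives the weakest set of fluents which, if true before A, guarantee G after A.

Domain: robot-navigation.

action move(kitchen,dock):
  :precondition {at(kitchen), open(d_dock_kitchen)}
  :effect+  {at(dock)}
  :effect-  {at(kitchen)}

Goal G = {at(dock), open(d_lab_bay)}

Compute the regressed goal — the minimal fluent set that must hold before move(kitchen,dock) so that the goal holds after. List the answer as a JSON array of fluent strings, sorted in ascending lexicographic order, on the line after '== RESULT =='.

Compute (G \ add) ∪ pre:
  G ∩ del = {}  (empty — regression defined)
  G \ add = {at(dock), open(d_lab_bay)} \ {at(dock)} = {open(d_lab_bay)}
  ∪ pre   = {open(d_lab_bay)} ∪ {at(kitchen), open(d_dock_kitchen)}
          = {at(kitchen), open(d_dock_kitchen), open(d_lab_bay)}

== RESULT ==
["at(kitchen)", "open(d_dock_kitchen)", "open(d_lab_bay)"]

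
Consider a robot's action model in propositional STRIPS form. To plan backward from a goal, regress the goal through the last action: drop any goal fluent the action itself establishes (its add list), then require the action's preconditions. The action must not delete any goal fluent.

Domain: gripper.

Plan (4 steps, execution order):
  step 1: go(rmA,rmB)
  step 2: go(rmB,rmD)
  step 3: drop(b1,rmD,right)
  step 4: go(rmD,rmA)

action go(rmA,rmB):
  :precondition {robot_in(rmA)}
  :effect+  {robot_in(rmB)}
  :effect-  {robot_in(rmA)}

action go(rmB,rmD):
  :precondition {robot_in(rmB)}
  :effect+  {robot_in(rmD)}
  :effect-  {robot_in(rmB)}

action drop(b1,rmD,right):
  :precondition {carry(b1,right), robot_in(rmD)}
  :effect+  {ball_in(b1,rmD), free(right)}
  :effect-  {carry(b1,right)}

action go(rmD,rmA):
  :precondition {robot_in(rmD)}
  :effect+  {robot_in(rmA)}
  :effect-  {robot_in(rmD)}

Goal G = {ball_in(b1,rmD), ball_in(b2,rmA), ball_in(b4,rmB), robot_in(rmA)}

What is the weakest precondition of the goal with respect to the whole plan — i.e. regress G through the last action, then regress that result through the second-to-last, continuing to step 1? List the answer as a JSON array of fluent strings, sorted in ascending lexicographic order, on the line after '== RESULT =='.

Work backward from the goal:
  through step 4 (go(rmD,rmA)): drop {robot_in(rmA)}, keep {ball_in(b1,rmD), ball_in(b2,rmA), ball_in(b4,rmB)}, require {robot_in(rmD)}
    → {ball_in(b1,rmD), ball_in(b2,rmA), ball_in(b4,rmB), robot_in(rmD)}
  through step 3 (drop(b1,rmD,right)): drop {ball_in(b1,rmD)}, keep {ball_in(b2,rmA), ball_in(b4,rmB), robot_in(rmD)}, require {carry(b1,right), robot_in(rmD)}
    → {ball_in(b2,rmA), ball_in(b4,rmB), carry(b1,right), robot_in(rmD)}
  through step 2 (go(rmB,rmD)): drop {robot_in(rmD)}, keep {ball_in(b2,rmA), ball_in(b4,rmB), carry(b1,right)}, require {robot_in(rmB)}
    → {ball_in(b2,rmA), ball_in(b4,rmB), carry(b1,right), robot_in(rmB)}
  through step 1 (go(rmA,rmB)): drop {robot_in(rmB)}, keep {ball_in(b2,rmA), ball_in(b4,rmB), carry(b1,right)}, require {robot_in(rmA)}
    → {ball_in(b2,rmA), ball_in(b4,rmB), carry(b1,right), robot_in(rmA)}

== RESULT ==
["ball_in(b2,rmA)", "ball_in(b4,rmB)", "carry(b1,right)", "robot_in(rmA)"]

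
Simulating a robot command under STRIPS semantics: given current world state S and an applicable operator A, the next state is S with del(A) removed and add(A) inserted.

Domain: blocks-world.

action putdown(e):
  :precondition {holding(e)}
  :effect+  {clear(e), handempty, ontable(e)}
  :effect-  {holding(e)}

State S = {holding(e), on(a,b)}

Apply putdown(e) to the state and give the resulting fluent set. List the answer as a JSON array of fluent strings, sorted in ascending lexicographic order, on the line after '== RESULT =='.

Compute (S \ del) ∪ add:
  pre ⊆ S: {holding(e)} ⊆ S  — applicable
  S \ del = {on(a,b)}
  ∪ add   = {clear(e), handempty, on(a,b), ontable(e)}

== RESULT ==
["clear(e)", "handempty", "on(a,b)", "ontable(e)"]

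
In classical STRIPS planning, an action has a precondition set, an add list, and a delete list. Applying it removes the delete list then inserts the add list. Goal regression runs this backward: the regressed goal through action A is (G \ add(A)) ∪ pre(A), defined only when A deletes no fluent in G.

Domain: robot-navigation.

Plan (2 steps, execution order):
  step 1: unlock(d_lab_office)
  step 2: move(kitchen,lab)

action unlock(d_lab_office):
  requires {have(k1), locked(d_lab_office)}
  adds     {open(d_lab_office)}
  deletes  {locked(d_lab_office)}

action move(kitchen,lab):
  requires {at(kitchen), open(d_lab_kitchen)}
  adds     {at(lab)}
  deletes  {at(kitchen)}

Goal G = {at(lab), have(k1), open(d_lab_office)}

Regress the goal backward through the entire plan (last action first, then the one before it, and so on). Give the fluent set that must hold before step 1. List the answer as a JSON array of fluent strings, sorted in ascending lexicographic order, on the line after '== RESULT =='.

Work backward from the goal:
  through step 2 (move(kitchen,lab)): drop {at(lab)}, keep {have(k1), open(d_lab_office)}, require {at(kitchen), open(d_lab_kitchen)}
    → {at(kitchen), have(k1), open(d_lab_kitchen), open(d_lab_office)}
  through step 1 (unlock(d_lab_office)): drop {open(d_lab_office)}, keep {at(kitchen), have(k1), open(d_lab_kitchen)}, require {have(k1), locked(d_lab_office)}
    → {at(kitchen), have(k1), locked(d_lab_office), open(d_lab_kitchen)}

== RESULT ==
["at(kitchen)", "have(k1)", "locked(d_lab_office)", "open(d_lab_kitchen)"]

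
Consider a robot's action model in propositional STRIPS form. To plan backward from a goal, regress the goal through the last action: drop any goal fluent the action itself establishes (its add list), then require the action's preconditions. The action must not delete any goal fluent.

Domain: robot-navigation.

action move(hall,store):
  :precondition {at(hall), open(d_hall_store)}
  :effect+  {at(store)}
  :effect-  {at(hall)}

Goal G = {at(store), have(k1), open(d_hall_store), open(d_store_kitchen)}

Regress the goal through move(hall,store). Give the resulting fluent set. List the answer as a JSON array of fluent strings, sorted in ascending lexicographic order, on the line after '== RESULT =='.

Regress:
  G ∩ del = {}  (empty — regression defined)
  G \ add = {at(store), have(k1), open(d_hall_store), open(d_store_kitchen)} \ {at(store)} = {have(k1), open(d_hall_store), open(d_store_kitchen)}
  ∪ pre   = {have(k1), open(d_hall_store), open(d_store_kitchen)} ∪ {at(hall), open(d_hall_store)}
          = {at(hall), have(k1), open(d_hall_store), open(d_store_kitchen)}

== RESULT ==
["at(hall)", "have(k1)", "open(d_hall_store)", "open(d_store_kitchen)"]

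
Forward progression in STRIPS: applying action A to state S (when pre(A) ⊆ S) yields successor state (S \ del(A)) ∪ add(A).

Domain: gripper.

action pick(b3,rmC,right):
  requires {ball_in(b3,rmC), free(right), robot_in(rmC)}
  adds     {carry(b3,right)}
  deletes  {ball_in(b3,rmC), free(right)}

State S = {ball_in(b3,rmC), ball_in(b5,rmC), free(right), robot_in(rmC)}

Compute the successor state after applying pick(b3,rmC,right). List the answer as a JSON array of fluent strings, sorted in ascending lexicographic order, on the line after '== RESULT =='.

Compute (S \ del) ∪ add:
  pre ⊆ S: {ball_in(b3,rmC), free(right), robot_in(rmC)} ⊆ S  — applicable
  S \ del = {ball_in(b5,rmC), robot_in(rmC)}
  ∪ add   = {ball_in(b5,rmC), carry(b3,right), robot_in(rmC)}

== RESULT ==
["ball_in(b5,rmC)", "carry(b3,right)", "robot_in(rmC)"]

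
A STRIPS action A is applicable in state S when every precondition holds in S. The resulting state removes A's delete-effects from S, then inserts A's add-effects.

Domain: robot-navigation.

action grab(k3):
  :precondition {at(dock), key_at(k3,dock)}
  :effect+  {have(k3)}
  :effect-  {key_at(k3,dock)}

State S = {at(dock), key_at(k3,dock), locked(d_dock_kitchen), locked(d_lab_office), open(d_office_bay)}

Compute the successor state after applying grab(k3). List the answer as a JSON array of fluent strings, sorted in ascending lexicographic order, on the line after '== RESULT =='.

Compute (S \ del) ∪ add:
  pre ⊆ S: {at(dock), key_at(k3,dock)} ⊆ S  — applicable
  S \ del = {at(dock), locked(d_dock_kitchen), locked(d_lab_office), open(d_office_bay)}
  ∪ add   = {at(dock), have(k3), locked(d_dock_kitchen), locked(d_lab_office), open(d_office_bay)}

== RESULT ==
["at(dock)", "have(k3)", "locked(d_dock_kitchen)", "locked(d_lab_office)", "open(d_office_bay)"]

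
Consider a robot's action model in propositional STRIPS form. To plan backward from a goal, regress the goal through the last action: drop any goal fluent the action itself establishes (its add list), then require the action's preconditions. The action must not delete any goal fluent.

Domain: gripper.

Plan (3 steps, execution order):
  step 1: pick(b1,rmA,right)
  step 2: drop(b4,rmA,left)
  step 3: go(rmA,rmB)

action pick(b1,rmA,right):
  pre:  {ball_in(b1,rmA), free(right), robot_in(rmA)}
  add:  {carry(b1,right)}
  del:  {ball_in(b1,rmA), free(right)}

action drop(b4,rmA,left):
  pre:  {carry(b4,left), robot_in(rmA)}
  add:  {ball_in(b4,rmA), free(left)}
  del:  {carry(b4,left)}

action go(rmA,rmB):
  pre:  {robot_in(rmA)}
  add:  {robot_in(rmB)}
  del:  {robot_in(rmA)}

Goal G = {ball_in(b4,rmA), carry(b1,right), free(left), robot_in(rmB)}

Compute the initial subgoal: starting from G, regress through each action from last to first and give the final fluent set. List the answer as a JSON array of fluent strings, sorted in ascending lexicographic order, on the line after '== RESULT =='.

Regress step by step:
  through step 3 (go(rmA,rmB)): drop {robot_in(rmB)}, keep {ball_in(b4,rmA), carry(b1,right), free(left)}, require {robot_in(rmA)}
    → {ball_in(b4,rmA), carry(b1,right), free(left), robot_in(rmA)}
  through step 2 (drop(b4,rmA,left)): drop {ball_in(b4,rmA), free(left)}, keep {carry(b1,right), robot_in(rmA)}, require {carry(b4,left), robot_in(rmA)}
    → {carry(b1,right), carry(b4,left), robot_in(rmA)}
  through step 1 (pick(b1,rmA,right)): drop {carry(b1,right)}, keep {carry(b4,left), robot_in(rmA)}, require {ball_in(b1,rmA), free(right), robot_in(rmA)}
    → {ball_in(b1,rmA), carry(b4,left), free(right), robot_in(rmA)}

== RESULT ==
["ball_in(b1,rmA)", "carry(b4,left)", "free(right)", "robot_in(rmA)"]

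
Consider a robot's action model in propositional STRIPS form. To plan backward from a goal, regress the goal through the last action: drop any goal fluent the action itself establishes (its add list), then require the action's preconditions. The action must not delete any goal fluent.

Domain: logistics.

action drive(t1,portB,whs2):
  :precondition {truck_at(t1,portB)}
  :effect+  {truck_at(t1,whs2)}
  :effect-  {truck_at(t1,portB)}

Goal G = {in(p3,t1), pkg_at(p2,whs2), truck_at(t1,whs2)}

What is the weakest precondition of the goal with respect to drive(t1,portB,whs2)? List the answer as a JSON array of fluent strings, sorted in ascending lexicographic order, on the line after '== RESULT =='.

Compute (G \ add) ∪ pre:
  G ∩ del = {}  (empty — regression defined)
  G \ add = {in(p3,t1), pkg_at(p2,whs2), truck_at(t1,whs2)} \ {truck_at(t1,whs2)} = {in(p3,t1), pkg_at(p2,whs2)}
  ∪ pre   = {in(p3,t1), pkg_at(p2,whs2)} ∪ {truck_at(t1,portB)}
          = {in(p3,t1), pkg_at(p2,whs2), truck_at(t1,portB)}

== RESULT ==
["in(p3,t1)", "pkg_at(p2,whs2)", "truck_at(t1,portB)"]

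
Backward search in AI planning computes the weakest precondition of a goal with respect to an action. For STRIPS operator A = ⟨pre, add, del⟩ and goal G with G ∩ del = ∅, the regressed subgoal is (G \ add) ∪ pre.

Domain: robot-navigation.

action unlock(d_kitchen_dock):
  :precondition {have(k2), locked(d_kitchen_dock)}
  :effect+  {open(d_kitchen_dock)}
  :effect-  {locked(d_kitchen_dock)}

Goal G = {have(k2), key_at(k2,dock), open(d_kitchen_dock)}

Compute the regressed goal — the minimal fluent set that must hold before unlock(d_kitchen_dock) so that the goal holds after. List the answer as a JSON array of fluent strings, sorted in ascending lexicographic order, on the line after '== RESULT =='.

Regress:
  G ∩ del = {}  (empty — regression defined)
  G \ add = {have(k2), key_at(k2,dock), open(d_kitchen_dock)} \ {open(d_kitchen_dock)} = {have(k2), key_at(k2,dock)}
  ∪ pre   = {have(k2), key_at(k2,dock)} ∪ {have(k2), locked(d_kitchen_dock)}
          = {have(k2), key_at(k2,dock), locked(d_kitchen_dock)}

== RESULT ==
["have(k2)", "key_at(k2,dock)", "locked(d_kitchen_dock)"]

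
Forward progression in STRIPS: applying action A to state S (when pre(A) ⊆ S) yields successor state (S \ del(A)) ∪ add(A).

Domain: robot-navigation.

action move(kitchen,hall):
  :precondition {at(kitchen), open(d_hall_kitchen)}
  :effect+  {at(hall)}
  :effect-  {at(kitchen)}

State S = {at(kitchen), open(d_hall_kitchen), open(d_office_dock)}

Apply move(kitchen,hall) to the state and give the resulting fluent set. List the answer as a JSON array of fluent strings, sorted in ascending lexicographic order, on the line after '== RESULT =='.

Compute (S \ del) ∪ add:
  pre ⊆ S: {at(kitchen), open(d_hall_kitchen)} ⊆ S  — applicable
  S \ del = {open(d_hall_kitchen), open(d_office_dock)}
  ∪ add   = {at(hall), open(d_hall_kitchen), open(d_office_dock)}

== RESULT ==
["at(hall)", "open(d_hall_kitchen)", "open(d_office_dock)"]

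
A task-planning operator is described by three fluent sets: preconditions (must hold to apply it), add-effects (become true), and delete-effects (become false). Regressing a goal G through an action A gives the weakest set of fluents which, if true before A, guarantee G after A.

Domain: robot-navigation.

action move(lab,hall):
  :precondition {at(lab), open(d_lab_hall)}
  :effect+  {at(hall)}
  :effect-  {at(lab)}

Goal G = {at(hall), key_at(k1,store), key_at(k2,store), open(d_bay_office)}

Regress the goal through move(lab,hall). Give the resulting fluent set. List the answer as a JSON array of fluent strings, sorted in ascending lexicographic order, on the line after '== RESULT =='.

Regress:
  G ∩ del = {}  (empty — regression defined)
  G \ add = {at(hall), key_at(k1,store), key_at(k2,store), open(d_bay_office)} \ {at(hall)} = {key_at(k1,store), key_at(k2,store), open(d_bay_office)}
  ∪ pre   = {key_at(k1,store), key_at(k2,store), open(d_bay_office)} ∪ {at(lab), open(d_lab_hall)}
          = {at(lab), key_at(k1,store), key_at(k2,store), open(d_bay_office), open(d_lab_hall)}

== RESULT ==
["at(lab)", "key_at(k1,store)", "key_at(k2,store)", "open(d_bay_office)", "open(d_lab_hall)"]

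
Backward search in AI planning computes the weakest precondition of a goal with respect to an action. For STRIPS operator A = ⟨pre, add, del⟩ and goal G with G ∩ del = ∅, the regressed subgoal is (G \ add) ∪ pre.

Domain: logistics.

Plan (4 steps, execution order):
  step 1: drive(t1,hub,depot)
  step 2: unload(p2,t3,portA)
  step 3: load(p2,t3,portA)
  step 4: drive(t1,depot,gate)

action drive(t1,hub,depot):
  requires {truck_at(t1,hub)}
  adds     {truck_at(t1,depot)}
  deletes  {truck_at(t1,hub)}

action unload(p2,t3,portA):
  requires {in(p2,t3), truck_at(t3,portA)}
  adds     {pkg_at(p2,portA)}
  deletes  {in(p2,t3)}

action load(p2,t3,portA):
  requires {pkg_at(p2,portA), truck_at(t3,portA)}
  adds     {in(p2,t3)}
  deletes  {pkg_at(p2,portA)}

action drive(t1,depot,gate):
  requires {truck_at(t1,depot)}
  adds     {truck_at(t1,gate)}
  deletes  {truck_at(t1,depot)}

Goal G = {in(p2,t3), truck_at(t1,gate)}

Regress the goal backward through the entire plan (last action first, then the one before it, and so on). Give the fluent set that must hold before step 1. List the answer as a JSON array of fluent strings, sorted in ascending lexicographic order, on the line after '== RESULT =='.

Work backward from the goal:
  through step 4 (drive(t1,depot,gate)): drop {truck_at(t1,gate)}, keep {in(p2,t3)}, require {truck_at(t1,depot)}
    → {in(p2,t3), truck_at(t1,depot)}
  through step 3 (load(p2,t3,portA)): drop {in(p2,t3)}, keep {truck_at(t1,depot)}, require {pkg_at(p2,portA), truck_at(t3,portA)}
    → {pkg_at(p2,portA), truck_at(t1,depot), truck_at(t3,portA)}
  through step 2 (unload(p2,t3,portA)): drop {pkg_at(p2,portA)}, keep {truck_at(t1,depot), truck_at(t3,portA)}, require {in(p2,t3), truck_at(t3,portA)}
    → {in(p2,t3), truck_at(t1,depot), truck_at(t3,portA)}
  through step 1 (drive(t1,hub,depot)): drop {truck_at(t1,depot)}, keep {in(p2,t3), truck_at(t3,portA)}, require {truck_at(t1,hub)}
    → {in(p2,t3), truck_at(t1,hub), truck_at(t3,portA)}

== RESULT ==
["in(p2,t3)", "truck_at(t1,hub)", "truck_at(t3,portA)"]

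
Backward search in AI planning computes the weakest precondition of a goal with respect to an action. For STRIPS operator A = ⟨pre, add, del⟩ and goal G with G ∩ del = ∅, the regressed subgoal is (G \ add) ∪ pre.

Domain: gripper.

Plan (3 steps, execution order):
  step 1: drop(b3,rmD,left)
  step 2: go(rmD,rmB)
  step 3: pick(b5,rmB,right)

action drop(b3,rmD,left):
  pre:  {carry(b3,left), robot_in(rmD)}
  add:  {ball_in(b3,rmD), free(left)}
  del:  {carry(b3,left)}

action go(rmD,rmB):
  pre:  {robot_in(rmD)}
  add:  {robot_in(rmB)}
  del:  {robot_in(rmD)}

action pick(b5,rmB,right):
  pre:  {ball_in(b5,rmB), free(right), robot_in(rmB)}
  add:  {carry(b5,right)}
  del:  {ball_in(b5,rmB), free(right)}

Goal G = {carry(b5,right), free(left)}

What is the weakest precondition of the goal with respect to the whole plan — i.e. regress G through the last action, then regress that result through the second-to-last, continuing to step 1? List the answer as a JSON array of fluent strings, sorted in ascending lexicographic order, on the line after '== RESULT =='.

Regress step by step:
  through step 3 (pick(b5,rmB,right)): drop {carry(b5,right)}, keep {free(left)}, require {ball_in(b5,rmB), free(right), robot_in(rmB)}
    → {ball_in(b5,rmB), free(left), free(right), robot_in(rmB)}
  through step 2 (go(rmD,rmB)): drop {robot_in(rmB)}, keep {ball_in(b5,rmB), free(left), free(right)}, require {robot_in(rmD)}
    → {ball_in(b5,rmB), free(left), free(right), robot_in(rmD)}
  through step 1 (drop(b3,rmD,left)): drop {free(left)}, keep {ball_in(b5,rmB), free(right), robot_in(rmD)}, require {carry(b3,left), robot_in(rmD)}
    → {ball_in(b5,rmB), carry(b3,left), free(right), robot_in(rmD)}

== RESULT ==
["ball_in(b5,rmB)", "carry(b3,left)", "free(right)", "robot_in(rmD)"]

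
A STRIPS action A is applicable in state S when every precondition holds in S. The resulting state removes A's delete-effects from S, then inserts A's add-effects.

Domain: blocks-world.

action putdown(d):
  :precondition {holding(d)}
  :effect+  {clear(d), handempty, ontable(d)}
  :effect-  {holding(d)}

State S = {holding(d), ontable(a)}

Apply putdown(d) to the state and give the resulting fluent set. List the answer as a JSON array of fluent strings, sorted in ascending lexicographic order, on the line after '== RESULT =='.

Compute (S \ del) ∪ add:
  pre ⊆ S: {holding(d)} ⊆ S  — applicable
  S \ del = {ontable(a)}
  ∪ add   = {clear(d), handempty, ontable(a), ontable(d)}

== RESULT ==
["clear(d)", "handempty", "ontable(a)", "ontable(d)"]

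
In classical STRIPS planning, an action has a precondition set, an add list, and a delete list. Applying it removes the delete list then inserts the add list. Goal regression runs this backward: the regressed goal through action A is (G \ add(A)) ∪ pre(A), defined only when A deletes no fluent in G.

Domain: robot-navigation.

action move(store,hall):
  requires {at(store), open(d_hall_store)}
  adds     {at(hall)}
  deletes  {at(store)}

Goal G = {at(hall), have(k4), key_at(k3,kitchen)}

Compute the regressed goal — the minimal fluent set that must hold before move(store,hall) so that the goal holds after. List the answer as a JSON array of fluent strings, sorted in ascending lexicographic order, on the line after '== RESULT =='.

Compute (G \ add) ∪ pre:
  G ∩ del = {}  (empty — regression defined)
  G \ add = {at(hall), have(k4), key_at(k3,kitchen)} \ {at(hall)} = {have(k4), key_at(k3,kitchen)}
  ∪ pre   = {have(k4), key_at(k3,kitchen)} ∪ {at(store), open(d_hall_store)}
          = {at(store), have(k4), key_at(k3,kitchen), open(d_hall_store)}

== RESULT ==
["at(store)", "have(k4)", "key_at(k3,kitchen)", "open(d_hall_store)"]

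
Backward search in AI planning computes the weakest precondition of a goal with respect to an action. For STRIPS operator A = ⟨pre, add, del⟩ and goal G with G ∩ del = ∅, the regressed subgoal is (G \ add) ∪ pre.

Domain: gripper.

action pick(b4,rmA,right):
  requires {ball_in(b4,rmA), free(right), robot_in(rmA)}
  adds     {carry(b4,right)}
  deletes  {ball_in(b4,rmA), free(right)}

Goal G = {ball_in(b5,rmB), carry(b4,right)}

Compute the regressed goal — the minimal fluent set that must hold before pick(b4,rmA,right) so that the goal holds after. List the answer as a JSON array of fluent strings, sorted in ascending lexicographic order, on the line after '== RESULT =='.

Compute (G \ add) ∪ pre:
  G ∩ del = {}  (empty — regression defined)
  G \ add = {ball_in(b5,rmB), carry(b4,right)} \ {carry(b4,right)} = {ball_in(b5,rmB)}
  ∪ pre   = {ball_in(b5,rmB)} ∪ {ball_in(b4,rmA), free(right), robot_in(rmA)}
          = {ball_in(b4,rmA), ball_in(b5,rmB), free(right), robot_in(rmA)}

== RESULT ==
["ball_in(b4,rmA)", "ball_in(b5,rmB)", "free(right)", "robot_in(rmA)"]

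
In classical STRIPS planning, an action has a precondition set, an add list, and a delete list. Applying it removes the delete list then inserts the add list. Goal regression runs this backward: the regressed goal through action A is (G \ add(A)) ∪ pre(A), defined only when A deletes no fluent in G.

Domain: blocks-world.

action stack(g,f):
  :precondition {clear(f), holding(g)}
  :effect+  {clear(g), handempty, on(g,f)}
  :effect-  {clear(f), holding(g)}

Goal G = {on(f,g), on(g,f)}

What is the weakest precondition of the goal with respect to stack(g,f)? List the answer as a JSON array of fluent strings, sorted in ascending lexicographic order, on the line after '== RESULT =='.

Compute (G \ add) ∪ pre:
  G ∩ del = {}  (empty — regression defined)
  G \ add = {on(f,g), on(g,f)} \ {clear(g), handempty, on(g,f)} = {on(f,g)}
  ∪ pre   = {on(f,g)} ∪ {clear(f), holding(g)}
          = {clear(f), holding(g), on(f,g)}

== RESULT ==
["clear(f)", "holding(g)", "on(f,g)"]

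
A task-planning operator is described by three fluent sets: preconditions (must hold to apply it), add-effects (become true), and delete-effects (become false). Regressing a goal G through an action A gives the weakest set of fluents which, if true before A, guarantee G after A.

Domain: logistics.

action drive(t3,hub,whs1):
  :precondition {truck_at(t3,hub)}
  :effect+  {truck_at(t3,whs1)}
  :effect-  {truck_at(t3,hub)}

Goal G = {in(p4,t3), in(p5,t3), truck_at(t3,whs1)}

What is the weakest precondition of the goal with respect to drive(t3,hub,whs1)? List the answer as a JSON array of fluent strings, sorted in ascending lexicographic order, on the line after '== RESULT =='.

Regress:
  G ∩ del = {}  (empty — regression defined)
  G \ add = {in(p4,t3), in(p5,t3), truck_at(t3,whs1)} \ {truck_at(t3,whs1)} = {in(p4,t3), in(p5,t3)}
  ∪ pre   = {in(p4,t3), in(p5,t3)} ∪ {truck_at(t3,hub)}
          = {in(p4,t3), in(p5,t3), truck_at(t3,hub)}

== RESULT ==
["in(p4,t3)", "in(p5,t3)", "truck_at(t3,hub)"]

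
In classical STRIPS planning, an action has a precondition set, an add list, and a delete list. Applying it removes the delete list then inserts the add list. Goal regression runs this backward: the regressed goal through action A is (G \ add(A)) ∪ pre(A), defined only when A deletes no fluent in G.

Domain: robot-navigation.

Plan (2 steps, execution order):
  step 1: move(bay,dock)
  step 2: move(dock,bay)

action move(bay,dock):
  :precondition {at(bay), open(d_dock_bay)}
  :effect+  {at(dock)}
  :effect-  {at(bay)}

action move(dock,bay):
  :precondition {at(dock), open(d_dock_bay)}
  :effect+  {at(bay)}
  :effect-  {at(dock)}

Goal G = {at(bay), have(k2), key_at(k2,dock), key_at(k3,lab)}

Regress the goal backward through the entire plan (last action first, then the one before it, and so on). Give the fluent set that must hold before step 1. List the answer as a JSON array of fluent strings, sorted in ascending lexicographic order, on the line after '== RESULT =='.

Regress step by step:
  through step 2 (move(dock,bay)): drop {at(bay)}, keep {have(k2), key_at(k2,dock), key_at(k3,lab)}, require {at(dock), open(d_dock_bay)}
    → {at(dock), have(k2), key_at(k2,dock), key_at(k3,lab), open(d_dock_bay)}
  through step 1 (move(bay,dock)): drop {at(dock)}, keep {have(k2), key_at(k2,dock), key_at(k3,lab), open(d_dock_bay)}, require {at(bay), open(d_dock_bay)}
    → {at(bay), have(k2), key_at(k2,dock), key_at(k3,lab), open(d_dock_bay)}

== RESULT ==
["at(bay)", "have(k2)", "key_at(k2,dock)", "key_at(k3,lab)", "open(d_dock_bay)"]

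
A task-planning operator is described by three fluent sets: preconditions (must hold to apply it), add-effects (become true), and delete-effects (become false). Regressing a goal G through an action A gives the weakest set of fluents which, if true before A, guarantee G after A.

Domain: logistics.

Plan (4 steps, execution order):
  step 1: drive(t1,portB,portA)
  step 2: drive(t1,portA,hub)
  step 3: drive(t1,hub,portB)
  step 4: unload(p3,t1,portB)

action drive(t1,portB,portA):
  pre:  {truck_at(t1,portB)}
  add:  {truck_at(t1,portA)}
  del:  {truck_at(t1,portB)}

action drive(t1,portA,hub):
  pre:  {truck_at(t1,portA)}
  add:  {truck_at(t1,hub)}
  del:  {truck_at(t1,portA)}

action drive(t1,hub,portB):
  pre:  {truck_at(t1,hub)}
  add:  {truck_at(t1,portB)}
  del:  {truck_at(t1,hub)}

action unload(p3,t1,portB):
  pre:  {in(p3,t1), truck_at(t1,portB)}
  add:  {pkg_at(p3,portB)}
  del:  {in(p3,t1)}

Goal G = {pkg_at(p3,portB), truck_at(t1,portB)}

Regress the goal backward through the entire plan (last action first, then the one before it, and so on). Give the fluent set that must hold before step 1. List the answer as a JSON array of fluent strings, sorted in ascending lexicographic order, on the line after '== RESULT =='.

Regress step by step:
  through step 4 (unload(p3,t1,portB)): drop {pkg_at(p3,portB)}, keep {truck_at(t1,portB)}, require {in(p3,t1), truck_at(t1,portB)}
    → {in(p3,t1), truck_at(t1,portB)}
  through step 3 (drive(t1,hub,portB)): drop {truck_at(t1,portB)}, keep {in(p3,t1)}, require {truck_at(t1,hub)}
    → {in(p3,t1), truck_at(t1,hub)}
  through step 2 (drive(t1,portA,hub)): drop {truck_at(t1,hub)}, keep {in(p3,t1)}, require {truck_at(t1,portA)}
    → {in(p3,t1), truck_at(t1,portA)}
  through step 1 (drive(t1,portB,portA)): drop {truck_at(t1,portA)}, keep {in(p3,t1)}, require {truck_at(t1,portB)}
    → {in(p3,t1), truck_at(t1,portB)}

== RESULT ==
["in(p3,t1)", "truck_at(t1,portB)"]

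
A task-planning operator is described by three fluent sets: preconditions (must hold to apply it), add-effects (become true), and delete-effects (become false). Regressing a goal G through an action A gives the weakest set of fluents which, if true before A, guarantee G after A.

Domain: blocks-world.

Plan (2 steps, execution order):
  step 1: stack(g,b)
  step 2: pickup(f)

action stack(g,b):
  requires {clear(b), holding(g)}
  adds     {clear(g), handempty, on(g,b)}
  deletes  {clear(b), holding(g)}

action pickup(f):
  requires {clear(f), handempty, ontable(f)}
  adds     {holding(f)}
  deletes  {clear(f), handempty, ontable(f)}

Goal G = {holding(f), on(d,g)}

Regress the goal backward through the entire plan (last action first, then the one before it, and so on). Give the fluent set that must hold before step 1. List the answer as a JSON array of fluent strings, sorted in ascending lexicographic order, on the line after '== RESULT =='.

Work backward from the goal:
  through step 2 (pickup(f)): drop {holding(f)}, keep {on(d,g)}, require {clear(f), handempty, ontable(f)}
    → {clear(f), handempty, on(d,g), ontable(f)}
  through step 1 (stack(g,b)): drop {handempty}, keep {clear(f), on(d,g), ontable(f)}, require {clear(b), holding(g)}
    → {clear(b), clear(f), holding(g), on(d,g), ontable(f)}

== RESULT ==
["clear(b)", "clear(f)", "holding(g)", "on(d,g)", "ontable(f)"]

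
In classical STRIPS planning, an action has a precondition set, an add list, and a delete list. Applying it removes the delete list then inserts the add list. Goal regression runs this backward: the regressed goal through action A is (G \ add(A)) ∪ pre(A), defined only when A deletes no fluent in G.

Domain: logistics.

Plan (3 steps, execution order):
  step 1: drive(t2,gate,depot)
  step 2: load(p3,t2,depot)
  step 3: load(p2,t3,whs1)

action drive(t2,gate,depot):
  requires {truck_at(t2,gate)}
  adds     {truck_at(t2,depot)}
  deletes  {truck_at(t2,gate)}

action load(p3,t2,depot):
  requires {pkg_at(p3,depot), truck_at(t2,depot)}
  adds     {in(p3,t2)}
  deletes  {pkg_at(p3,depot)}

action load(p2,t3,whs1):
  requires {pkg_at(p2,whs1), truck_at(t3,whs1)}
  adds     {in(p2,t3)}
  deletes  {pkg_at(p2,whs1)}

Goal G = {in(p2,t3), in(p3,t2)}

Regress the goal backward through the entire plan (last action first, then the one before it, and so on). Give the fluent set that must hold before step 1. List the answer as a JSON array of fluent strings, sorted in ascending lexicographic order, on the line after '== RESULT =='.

Regress step by step:
  through step 3 (load(p2,t3,whs1)): drop {in(p2,t3)}, keep {in(p3,t2)}, require {pkg_at(p2,whs1), truck_at(t3,whs1)}
    → {in(p3,t2), pkg_at(p2,whs1), truck_at(t3,whs1)}
  through step 2 (load(p3,t2,depot)): drop {in(p3,t2)}, keep {pkg_at(p2,whs1), truck_at(t3,whs1)}, require {pkg_at(p3,depot), truck_at(t2,depot)}
    → {pkg_at(p2,whs1), pkg_at(p3,depot), truck_at(t2,depot), truck_at(t3,whs1)}
  through step 1 (drive(t2,gate,depot)): drop {truck_at(t2,depot)}, keep {pkg_at(p2,whs1), pkg_at(p3,depot), truck_at(t3,whs1)}, require {truck_at(t2,gate)}
    → {pkg_at(p2,whs1), pkg_at(p3,depot), truck_at(t2,gate), truck_at(t3,whs1)}

== RESULT ==
["pkg_at(p2,whs1)", "pkg_at(p3,depot)", "truck_at(t2,gate)", "truck_at(t3,whs1)"]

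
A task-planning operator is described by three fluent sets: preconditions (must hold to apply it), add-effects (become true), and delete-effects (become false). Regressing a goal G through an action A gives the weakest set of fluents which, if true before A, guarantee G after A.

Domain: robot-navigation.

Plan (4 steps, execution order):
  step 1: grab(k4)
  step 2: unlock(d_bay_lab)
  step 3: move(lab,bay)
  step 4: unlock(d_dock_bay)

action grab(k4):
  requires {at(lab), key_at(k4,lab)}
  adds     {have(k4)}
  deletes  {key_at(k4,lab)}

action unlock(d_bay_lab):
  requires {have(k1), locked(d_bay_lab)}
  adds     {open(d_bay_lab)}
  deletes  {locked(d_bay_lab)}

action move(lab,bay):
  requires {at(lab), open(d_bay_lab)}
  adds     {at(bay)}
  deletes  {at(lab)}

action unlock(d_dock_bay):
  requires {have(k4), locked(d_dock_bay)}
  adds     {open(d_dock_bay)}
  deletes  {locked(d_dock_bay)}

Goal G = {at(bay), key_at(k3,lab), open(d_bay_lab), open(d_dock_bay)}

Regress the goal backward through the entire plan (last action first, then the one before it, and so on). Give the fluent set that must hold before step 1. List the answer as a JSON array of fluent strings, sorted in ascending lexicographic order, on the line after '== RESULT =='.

Regress step by step:
  through step 4 (unlock(d_dock_bay)): drop {open(d_dock_bay)}, keep {at(bay), key_at(k3,lab), open(d_bay_lab)}, require {have(k4), locked(d_dock_bay)}
    → {at(bay), have(k4), key_at(k3,lab), locked(d_dock_bay), open(d_bay_lab)}
  through step 3 (move(lab,bay)): drop {at(bay)}, keep {have(k4), key_at(k3,lab), locked(d_dock_bay), open(d_bay_lab)}, require {at(lab), open(d_bay_lab)}
    → {at(lab), have(k4), key_at(k3,lab), locked(d_dock_bay), open(d_bay_lab)}
  through step 2 (unlock(d_bay_lab)): drop {open(d_bay_lab)}, keep {at(lab), have(k4), key_at(k3,lab), locked(d_dock_bay)}, require {have(k1), locked(d_bay_lab)}
    → {at(lab), have(k1), have(k4), key_at(k3,lab), locked(d_bay_lab), locked(d_dock_bay)}
  through step 1 (grab(k4)): drop {have(k4)}, keep {at(lab), have(k1), key_at(k3,lab), locked(d_bay_lab), locked(d_dock_bay)}, require {at(lab), key_at(k4,lab)}
    → {at(lab), have(k1), key_at(k3,lab), key_at(k4,lab), locked(d_bay_lab), locked(d_dock_bay)}

== RESULT ==
["at(lab)", "have(k1)", "key_at(k3,lab)", "key_at(k4,lab)", "locked(d_bay_lab)", "locked(d_dock_bay)"]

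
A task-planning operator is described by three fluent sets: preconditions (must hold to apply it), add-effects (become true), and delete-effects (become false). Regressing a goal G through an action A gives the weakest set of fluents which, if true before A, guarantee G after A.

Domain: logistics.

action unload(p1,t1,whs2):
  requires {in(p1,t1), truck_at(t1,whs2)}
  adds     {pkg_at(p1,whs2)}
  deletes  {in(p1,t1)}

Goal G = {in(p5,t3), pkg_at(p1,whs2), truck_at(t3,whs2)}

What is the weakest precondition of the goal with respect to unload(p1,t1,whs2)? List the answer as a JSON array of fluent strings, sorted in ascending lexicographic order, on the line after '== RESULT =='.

Compute (G \ add) ∪ pre:
  G ∩ del = {}  (empty — regression defined)
  G \ add = {in(p5,t3), pkg_at(p1,whs2), truck_at(t3,whs2)} \ {pkg_at(p1,whs2)} = {in(p5,t3), truck_at(t3,whs2)}
  ∪ pre   = {in(p5,t3), truck_at(t3,whs2)} ∪ {in(p1,t1), truck_at(t1,whs2)}
          = {in(p1,t1), in(p5,t3), truck_at(t1,whs2), truck_at(t3,whs2)}

== RESULT ==
["in(p1,t1)", "in(p5,t3)", "truck_at(t1,whs2)", "truck_at(t3,whs2)"]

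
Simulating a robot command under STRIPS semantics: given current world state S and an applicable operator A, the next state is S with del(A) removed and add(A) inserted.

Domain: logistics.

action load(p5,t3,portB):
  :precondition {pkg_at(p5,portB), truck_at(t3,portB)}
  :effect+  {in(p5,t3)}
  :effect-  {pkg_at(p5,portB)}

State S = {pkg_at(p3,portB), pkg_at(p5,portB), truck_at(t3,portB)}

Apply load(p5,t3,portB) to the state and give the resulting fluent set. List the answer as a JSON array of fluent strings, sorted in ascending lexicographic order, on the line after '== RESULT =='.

Progress:
  pre ⊆ S: {pkg_at(p5,portB), truck_at(t3,portB)} ⊆ S  — applicable
  S \ del = {pkg_at(p3,portB), truck_at(t3,portB)}
  ∪ add   = {in(p5,t3), pkg_at(p3,portB), truck_at(t3,portB)}

== RESULT ==
["in(p5,t3)", "pkg_at(p3,portB)", "truck_at(t3,portB)"]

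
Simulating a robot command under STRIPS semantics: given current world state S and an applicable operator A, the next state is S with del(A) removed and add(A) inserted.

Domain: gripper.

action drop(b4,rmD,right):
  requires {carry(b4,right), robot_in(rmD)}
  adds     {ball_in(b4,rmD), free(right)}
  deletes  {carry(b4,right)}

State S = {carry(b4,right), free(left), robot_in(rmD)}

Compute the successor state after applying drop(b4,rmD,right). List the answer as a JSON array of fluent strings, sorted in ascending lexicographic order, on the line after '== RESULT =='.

Progress:
  pre ⊆ S: {carry(b4,right), robot_in(rmD)} ⊆ S  — applicable
  S \ del = {free(left), robot_in(rmD)}
  ∪ add   = {ball_in(b4,rmD), free(left), free(right), robot_in(rmD)}

== RESULT ==
["ball_in(b4,rmD)", "free(left)", "free(right)", "robot_in(rmD)"]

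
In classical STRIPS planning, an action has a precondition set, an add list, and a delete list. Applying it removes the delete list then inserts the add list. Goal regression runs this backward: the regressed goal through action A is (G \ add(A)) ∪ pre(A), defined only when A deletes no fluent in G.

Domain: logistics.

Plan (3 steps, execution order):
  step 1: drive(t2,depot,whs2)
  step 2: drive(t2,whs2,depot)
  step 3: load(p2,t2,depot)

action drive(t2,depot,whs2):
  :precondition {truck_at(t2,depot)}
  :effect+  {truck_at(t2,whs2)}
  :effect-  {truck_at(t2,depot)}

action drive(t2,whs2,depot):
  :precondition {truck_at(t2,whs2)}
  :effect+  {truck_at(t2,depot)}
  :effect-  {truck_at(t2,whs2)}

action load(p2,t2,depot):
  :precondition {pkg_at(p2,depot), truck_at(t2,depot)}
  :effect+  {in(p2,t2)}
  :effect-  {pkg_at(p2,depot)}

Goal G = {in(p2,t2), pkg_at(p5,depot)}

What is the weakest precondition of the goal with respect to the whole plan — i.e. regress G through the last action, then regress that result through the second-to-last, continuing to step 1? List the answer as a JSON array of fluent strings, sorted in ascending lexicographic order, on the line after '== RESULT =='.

Work backward from the goal:
  through step 3 (load(p2,t2,depot)): drop {in(p2,t2)}, keep {pkg_at(p5,depot)}, require {pkg_at(p2,depot), truck_at(t2,depot)}
    → {pkg_at(p2,depot), pkg_at(p5,depot), truck_at(t2,depot)}
  through step 2 (drive(t2,whs2,depot)): drop {truck_at(t2,depot)}, keep {pkg_at(p2,depot), pkg_at(p5,depot)}, require {truck_at(t2,whs2)}
    → {pkg_at(p2,depot), pkg_at(p5,depot), truck_at(t2,whs2)}
  through step 1 (drive(t2,depot,whs2)): drop {truck_at(t2,whs2)}, keep {pkg_at(p2,depot), pkg_at(p5,depot)}, require {truck_at(t2,depot)}
    → {pkg_at(p2,depot), pkg_at(p5,depot), truck_at(t2,depot)}

== RESULT ==
["pkg_at(p2,depot)", "pkg_at(p5,depot)", "truck_at(t2,depot)"]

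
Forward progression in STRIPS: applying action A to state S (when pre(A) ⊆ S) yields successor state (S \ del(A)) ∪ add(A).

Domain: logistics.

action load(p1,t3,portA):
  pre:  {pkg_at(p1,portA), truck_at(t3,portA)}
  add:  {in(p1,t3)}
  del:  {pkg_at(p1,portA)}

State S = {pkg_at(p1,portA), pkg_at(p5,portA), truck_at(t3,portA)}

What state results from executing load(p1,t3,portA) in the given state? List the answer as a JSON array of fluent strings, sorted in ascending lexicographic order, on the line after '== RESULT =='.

Compute (S \ del) ∪ add:
  pre ⊆ S: {pkg_at(p1,portA), truck_at(t3,portA)} ⊆ S  — applicable
  S \ del = {pkg_at(p5,portA), truck_at(t3,portA)}
  ∪ add   = {in(p1,t3), pkg_at(p5,portA), truck_at(t3,portA)}

== RESULT ==
["in(p1,t3)", "pkg_at(p5,portA)", "truck_at(t3,portA)"]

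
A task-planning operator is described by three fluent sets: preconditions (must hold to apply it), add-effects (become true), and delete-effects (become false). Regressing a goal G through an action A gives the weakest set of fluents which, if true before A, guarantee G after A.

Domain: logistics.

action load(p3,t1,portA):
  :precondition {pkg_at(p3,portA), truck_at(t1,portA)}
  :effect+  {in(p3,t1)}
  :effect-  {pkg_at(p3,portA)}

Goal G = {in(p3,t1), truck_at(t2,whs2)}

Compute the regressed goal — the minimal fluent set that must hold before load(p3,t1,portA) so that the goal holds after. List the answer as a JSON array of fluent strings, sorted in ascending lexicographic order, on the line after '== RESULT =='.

Regress:
  G ∩ del = {}  (empty — regression defined)
  G \ add = {in(p3,t1), truck_at(t2,whs2)} \ {in(p3,t1)} = {truck_at(t2,whs2)}
  ∪ pre   = {truck_at(t2,whs2)} ∪ {pkg_at(p3,portA), truck_at(t1,portA)}
          = {pkg_at(p3,portA), truck_at(t1,portA), truck_at(t2,whs2)}

== RESULT ==
["pkg_at(p3,portA)", "truck_at(t1,portA)", "truck_at(t2,whs2)"]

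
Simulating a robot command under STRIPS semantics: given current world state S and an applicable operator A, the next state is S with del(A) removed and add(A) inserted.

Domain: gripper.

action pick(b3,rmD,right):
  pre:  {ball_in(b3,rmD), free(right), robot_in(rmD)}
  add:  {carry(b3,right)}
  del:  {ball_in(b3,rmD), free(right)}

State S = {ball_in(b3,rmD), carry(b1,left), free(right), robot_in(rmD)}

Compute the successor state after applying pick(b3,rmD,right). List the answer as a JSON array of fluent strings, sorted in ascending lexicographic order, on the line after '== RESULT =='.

Progress:
  pre ⊆ S: {ball_in(b3,rmD), free(right), robot_in(rmD)} ⊆ S  — applicable
  S \ del = {carry(b1,left), robot_in(rmD)}
  ∪ add   = {carry(b1,left), carry(b3,right), robot_in(rmD)}

== RESULT ==
["carry(b1,left)", "carry(b3,right)", "robot_in(rmD)"]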